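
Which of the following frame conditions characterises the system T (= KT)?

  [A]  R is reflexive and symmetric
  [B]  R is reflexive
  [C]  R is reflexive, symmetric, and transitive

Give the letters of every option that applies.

(A) this class determines B (= KTB), not T (= KT).
(B) T (= KT) is sound and complete for exactly this class.
(C) this class determines S5, not T (= KT).

B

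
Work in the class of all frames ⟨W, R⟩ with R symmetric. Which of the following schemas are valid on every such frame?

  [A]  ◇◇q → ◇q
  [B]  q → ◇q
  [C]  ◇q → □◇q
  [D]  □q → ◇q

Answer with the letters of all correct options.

none

(A) ◇◇q → ◇q is the dual of axiom 4, which corresponds to transitivity. Such an R need not be transitive — not valid.
(B) q → ◇q is the dual of axiom T, which corresponds to reflexivity. Such an R need not be reflexive — not valid.
(C) ◇q → □◇q is axiom 5, which corresponds to the euclidean property. Such an R need not be euclidean — not valid.
(D) □q → ◇q (axiom D) characterises the serial frames. Such an R need not be serial — not valid.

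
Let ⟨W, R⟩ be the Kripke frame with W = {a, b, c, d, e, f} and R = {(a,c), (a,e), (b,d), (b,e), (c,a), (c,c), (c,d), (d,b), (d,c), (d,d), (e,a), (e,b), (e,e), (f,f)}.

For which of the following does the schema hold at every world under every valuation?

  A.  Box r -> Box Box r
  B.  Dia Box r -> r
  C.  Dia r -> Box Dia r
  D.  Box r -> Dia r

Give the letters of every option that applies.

R is symmetric: every R-edge is matched by its reverse.
R is not transitive: a R c and c R a but not a R a.
R is not euclidean: a R c and a R e but not c R e.
R is serial: every world has an R-successor.
(A) axiom 4: valid iff R is transitive. R is not transitive — not valid.
(B) the dual of axiom B: valid iff R is symmetric. R is symmetric — valid.
(C) axiom 5: valid iff R is euclidean. R is not euclidean — not valid.
(D) Box r -> Dia r (axiom D) characterises the serial frames. R is serial — valid.

B, D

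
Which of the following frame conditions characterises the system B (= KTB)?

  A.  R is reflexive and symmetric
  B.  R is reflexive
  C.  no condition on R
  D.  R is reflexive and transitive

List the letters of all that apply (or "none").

(A) B (= KTB) is sound and complete for exactly this class.
(B) this class determines T (= KT), not B (= KTB).
(C) this class determines K, not B (= KTB).
(D) this class determines S4, not B (= KTB).

A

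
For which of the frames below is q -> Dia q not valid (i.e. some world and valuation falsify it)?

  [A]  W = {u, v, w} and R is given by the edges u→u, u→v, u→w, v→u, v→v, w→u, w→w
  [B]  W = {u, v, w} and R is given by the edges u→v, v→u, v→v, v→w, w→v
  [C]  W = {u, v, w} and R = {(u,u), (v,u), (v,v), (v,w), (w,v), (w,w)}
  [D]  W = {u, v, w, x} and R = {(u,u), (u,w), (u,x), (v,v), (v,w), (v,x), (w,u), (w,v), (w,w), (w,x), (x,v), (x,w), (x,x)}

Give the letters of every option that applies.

B

The schema q -> Dia q is the dual of axiom T; it is valid on a frame iff R is reflexive.
(A) R is reflexive (each world relates to itself), so the schema is valid here.
(B) R is not reflexive (not u R u), so the schema fails here.
(C) R is reflexive (each world relates to itself), so the schema is valid here.
(D) R is reflexive (each world relates to itself), so the schema is valid here.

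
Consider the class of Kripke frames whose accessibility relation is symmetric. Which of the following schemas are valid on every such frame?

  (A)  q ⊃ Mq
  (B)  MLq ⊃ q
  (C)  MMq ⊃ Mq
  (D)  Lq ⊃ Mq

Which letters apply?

B

(A) the dual of axiom T: valid iff R is reflexive. Such an R need not be reflexive — not valid.
(B) MLq ⊃ q is the dual of axiom B, which corresponds to symmetry. Every such R is symmetric — valid.
(C) MMq ⊃ Mq is the dual of axiom 4, which corresponds to transitivity. Such an R need not be transitive — not valid.
(D) axiom D: valid iff R is serial. Such an R need not be serial — not valid.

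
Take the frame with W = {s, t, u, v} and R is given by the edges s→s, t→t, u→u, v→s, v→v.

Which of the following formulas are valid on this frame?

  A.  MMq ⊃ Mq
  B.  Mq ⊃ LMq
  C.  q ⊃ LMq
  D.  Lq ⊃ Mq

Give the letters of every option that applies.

R is not symmetric: v R s but not s R v.
R is transitive: R is closed under composition.
R is not euclidean: v R s and v R v but not s R v.
R is serial: every world has an R-successor.
(A) MMq ⊃ Mq is the dual of axiom 4, which corresponds to transitivity. R is transitive — valid.
(B) Mq ⊃ LMq is axiom 5, which corresponds to the euclidean property. R is not euclidean — not valid.
(C) axiom B: valid iff R is symmetric. R is not symmetric — not valid.
(D) Lq ⊃ Mq is axiom D; it is valid on a frame exactly when R is serial. R is serial, so valid.

A, D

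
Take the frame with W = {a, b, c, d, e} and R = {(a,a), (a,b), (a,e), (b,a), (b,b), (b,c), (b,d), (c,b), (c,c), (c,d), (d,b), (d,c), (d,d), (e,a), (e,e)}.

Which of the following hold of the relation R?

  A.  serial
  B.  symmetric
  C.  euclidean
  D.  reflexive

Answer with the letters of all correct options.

A, B, D

(A) serial: every world has an R-successor.
(B) symmetric: every R-edge is matched by its reverse.
(C) not euclidean: a R b and a R e but not b R e.
(D) reflexive: each world relates to itself.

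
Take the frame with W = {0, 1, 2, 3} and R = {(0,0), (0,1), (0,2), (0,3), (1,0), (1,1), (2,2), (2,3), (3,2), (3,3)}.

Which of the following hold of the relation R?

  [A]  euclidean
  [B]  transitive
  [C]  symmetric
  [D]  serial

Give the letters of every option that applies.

D

(A) not euclidean: 0 R 1 and 0 R 2 but not 1 R 2.
(B) not transitive: 1 R 0 and 0 R 2 but not 1 R 2.
(C) not symmetric: 0 R 2 but not 2 R 0.
(D) serial: every world has an R-successor.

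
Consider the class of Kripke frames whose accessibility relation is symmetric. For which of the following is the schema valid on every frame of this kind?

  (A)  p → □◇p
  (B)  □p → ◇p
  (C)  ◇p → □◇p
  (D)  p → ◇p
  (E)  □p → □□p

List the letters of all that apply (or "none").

A

(A) axiom B: valid iff R is symmetric. Every such R is symmetric — valid.
(B) □p → ◇p is axiom D; it is valid on a frame exactly when R is serial. Such an R need not be serial, so not valid.
(C) ◇p → □◇p (axiom 5) characterises the euclidean frames. Such an R need not be euclidean — not valid.
(D) p → ◇p is the dual of axiom T; it is valid on a frame exactly when R is reflexive. Such an R need not be reflexive, so not valid.
(E) axiom 4: valid iff R is transitive. Such an R need not be transitive — not valid.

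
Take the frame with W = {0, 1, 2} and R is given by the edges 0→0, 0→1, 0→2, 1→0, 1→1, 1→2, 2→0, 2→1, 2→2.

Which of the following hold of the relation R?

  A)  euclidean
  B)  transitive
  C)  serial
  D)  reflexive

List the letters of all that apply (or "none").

(A) euclidean: any two R-successors of the same world are R-related.
(B) transitive: R is closed under composition.
(C) serial: every world has an R-successor.
(D) reflexive: each world relates to itself.

A, B, C, D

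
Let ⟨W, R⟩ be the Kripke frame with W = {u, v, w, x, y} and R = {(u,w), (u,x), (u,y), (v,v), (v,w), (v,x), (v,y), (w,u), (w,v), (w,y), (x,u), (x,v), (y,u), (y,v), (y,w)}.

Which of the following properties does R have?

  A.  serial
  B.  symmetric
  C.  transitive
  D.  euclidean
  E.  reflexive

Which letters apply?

(A) serial: every world has an R-successor.
(B) symmetric: every R-edge is matched by its reverse.
(C) not transitive: u R w and w R u but not u R u.
(D) not euclidean: u R w and u R x but not w R x.
(E) not reflexive: not u R u.

A, B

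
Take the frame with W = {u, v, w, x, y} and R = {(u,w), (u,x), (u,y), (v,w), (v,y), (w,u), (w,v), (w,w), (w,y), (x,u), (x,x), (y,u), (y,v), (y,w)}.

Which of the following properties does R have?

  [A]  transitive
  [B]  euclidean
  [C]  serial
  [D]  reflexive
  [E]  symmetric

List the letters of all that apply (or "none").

(A) not transitive: u R w and w R u but not u R u.
(B) not euclidean: u R w and u R x but not w R x.
(C) serial: every world has an R-successor.
(D) not reflexive: not u R u.
(E) symmetric: every R-edge is matched by its reverse.

C, E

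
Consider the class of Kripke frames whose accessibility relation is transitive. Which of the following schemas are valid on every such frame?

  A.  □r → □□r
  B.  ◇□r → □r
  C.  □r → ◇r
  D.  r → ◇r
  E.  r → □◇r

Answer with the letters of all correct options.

(A) □r → □□r is axiom 4, which corresponds to transitivity. Every such R is transitive — valid.
(B) ◇□r → □r is the dual of axiom 5; it is valid on a frame exactly when R is euclidean. Such an R need not be euclidean, so not valid.
(C) □r → ◇r (axiom D) characterises the serial frames. Such an R need not be serial — not valid.
(D) r → ◇r is the dual of axiom T, which corresponds to reflexivity. Such an R need not be reflexive — not valid.
(E) r → □◇r (axiom B) characterises the symmetric frames. Such an R need not be symmetric — not valid.

A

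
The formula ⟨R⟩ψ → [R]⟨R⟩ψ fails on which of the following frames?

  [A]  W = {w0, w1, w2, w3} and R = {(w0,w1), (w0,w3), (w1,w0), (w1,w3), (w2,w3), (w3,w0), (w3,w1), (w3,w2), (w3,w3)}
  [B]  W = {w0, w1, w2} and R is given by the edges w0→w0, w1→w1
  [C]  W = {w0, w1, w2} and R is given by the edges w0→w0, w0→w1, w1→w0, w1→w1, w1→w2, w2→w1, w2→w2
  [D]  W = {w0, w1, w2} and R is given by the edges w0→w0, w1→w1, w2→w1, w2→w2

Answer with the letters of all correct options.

A, C, D

The schema ⟨R⟩ψ → [R]⟨R⟩ψ is axiom 5; it is valid on a frame iff R is euclidean.
(A) R is not euclidean (w3 R w0 and w3 R w2 but not w0 R w2), so the schema fails here.
(B) R is euclidean (any two R-successors of the same world are R-related), so the schema is valid here.
(C) R is not euclidean (w1 R w0 and w1 R w2 but not w0 R w2), so the schema fails here.
(D) R is not euclidean (w2 R w1 and w2 R w2 but not w1 R w2), so the schema fails here.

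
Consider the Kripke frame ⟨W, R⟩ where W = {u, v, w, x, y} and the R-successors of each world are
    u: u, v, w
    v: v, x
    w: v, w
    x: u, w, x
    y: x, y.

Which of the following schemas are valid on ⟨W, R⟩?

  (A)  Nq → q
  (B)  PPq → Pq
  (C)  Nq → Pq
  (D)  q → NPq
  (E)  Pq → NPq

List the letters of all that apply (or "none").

R is reflexive: each world relates to itself.
R is not symmetric: u R v but not v R u.
R is not transitive: u R v and v R x but not u R x.
R is not euclidean: u R v and u R u but not v R u.
R is serial: every world has an R-successor.
(A) Nq → q (axiom T) characterises the reflexive frames. R is reflexive — valid.
(B) PPq → Pq (the dual of axiom 4) characterises the transitive frames. R is not transitive — not valid.
(C) Nq → Pq (axiom D) characterises the serial frames. R is serial — valid.
(D) q → NPq is axiom B; it is valid on a frame exactly when R is symmetric. R is not symmetric, so not valid.
(E) Pq → NPq (axiom 5) characterises the euclidean frames. R is not euclidean — not valid.

A, C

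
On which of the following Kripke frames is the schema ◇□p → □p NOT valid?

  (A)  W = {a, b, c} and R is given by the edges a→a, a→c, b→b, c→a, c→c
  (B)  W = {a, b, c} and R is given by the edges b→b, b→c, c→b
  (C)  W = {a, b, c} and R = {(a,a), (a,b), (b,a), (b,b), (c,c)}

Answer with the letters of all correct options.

The schema ◇□p → □p is the dual of axiom 5; it is valid on a frame iff R is euclidean.
(A) R is euclidean (any two R-successors of the same world are R-related), so the schema is valid here.
(B) R is not euclidean (b R c and b R c but not c R c), so the schema fails here.
(C) R is euclidean (any two R-successors of the same world are R-related), so the schema is valid here.

B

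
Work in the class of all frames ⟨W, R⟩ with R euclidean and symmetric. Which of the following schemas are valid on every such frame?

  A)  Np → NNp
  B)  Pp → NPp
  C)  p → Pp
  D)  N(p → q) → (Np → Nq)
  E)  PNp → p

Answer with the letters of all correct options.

A, B, D, E

A symmetric euclidean relation is transitive (uRv and vRw give vRu by symmetry, then uRw by the euclidean condition, applied at v).
(A) Np → NNp is axiom 4, which corresponds to transitivity. Every such R is transitive — valid.
(B) Pp → NPp is axiom 5; it is valid on a frame exactly when R is euclidean. Every such R is euclidean, so valid.
(C) p → Pp (the dual of axiom T) characterises the reflexive frames. Such an R need not be reflexive — not valid.
(D) N(p → q) → (Np → Nq) is axiom K, valid on every Kripke frame — valid.
(E) the dual of axiom B: valid iff R is symmetric. Every such R is symmetric — valid.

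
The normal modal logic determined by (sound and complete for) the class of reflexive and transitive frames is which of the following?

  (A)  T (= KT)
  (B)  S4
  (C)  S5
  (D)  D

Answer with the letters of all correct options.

(A) T (= KT) is determined by the class of reflexive frames.
(B) S4 is determined by exactly this class.
(C) S5 is determined by the class of reflexive, symmetric, and transitive frames.
(D) D is determined by the class of serial frames.

B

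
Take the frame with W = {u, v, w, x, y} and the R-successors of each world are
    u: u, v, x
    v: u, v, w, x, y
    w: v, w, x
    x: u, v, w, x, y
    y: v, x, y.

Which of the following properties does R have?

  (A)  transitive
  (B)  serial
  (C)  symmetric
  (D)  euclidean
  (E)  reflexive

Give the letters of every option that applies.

(A) not transitive: u R v and v R w but not u R w.
(B) serial: every world has an R-successor.
(C) symmetric: every R-edge is matched by its reverse.
(D) not euclidean: v R u and v R w but not u R w.
(E) reflexive: each world relates to itself.

B, C, E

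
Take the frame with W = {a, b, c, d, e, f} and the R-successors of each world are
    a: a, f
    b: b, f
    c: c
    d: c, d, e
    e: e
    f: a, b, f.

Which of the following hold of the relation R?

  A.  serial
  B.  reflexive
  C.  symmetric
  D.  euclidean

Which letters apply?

(A) serial: every world has an R-successor.
(B) reflexive: each world relates to itself.
(C) not symmetric: d R c but not c R d.
(D) not euclidean: d R c and d R d but not c R d.

A, B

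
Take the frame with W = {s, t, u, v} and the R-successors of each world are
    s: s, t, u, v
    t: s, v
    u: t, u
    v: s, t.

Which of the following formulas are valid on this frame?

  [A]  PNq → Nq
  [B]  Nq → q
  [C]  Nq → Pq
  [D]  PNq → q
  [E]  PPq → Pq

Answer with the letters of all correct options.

R is not reflexive: not t R t.
R is not symmetric: s R u but not u R s.
R is not transitive: t R s and s R t but not t R t.
R is not euclidean: s R t and s R u but not t R u.
R is serial: every world has an R-successor.
(A) PNq → Nq is the dual of axiom 5; it is valid on a frame exactly when R is euclidean. R is not euclidean, so not valid.
(B) Nq → q is axiom T, which corresponds to reflexivity. R is not reflexive — not valid.
(C) axiom D: valid iff R is serial. R is serial — valid.
(D) PNq → q (the dual of axiom B) characterises the symmetric frames. R is not symmetric — not valid.
(E) PPq → Pq is the dual of axiom 4; it is valid on a frame exactly when R is transitive. R is not transitive, so not valid.

C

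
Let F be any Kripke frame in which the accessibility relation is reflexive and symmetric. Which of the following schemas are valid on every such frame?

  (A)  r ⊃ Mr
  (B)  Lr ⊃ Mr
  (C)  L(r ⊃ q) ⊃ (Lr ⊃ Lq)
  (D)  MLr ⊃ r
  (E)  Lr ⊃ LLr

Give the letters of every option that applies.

A, B, C, D

Reflexive relations are serial.
(A) r ⊃ Mr is the dual of axiom T, which corresponds to reflexivity. Every such R is reflexive — valid.
(B) axiom D: valid iff R is serial. Every such R is serial — valid.
(C) this is just K, valid on every normal frame.
(D) MLr ⊃ r is the dual of axiom B; it is valid on a frame exactly when R is symmetric. Every such R is symmetric, so valid.
(E) axiom 4: valid iff R is transitive. Such an R need not be transitive — not valid.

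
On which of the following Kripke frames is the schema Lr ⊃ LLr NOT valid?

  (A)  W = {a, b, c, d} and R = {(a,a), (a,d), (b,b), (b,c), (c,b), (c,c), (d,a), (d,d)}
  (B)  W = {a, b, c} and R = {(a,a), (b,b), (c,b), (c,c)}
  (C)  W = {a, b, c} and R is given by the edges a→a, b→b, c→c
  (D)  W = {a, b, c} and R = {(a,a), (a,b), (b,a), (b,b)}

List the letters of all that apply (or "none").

none

The schema Lr ⊃ LLr is axiom 4; it is valid on a frame iff R is transitive.
(A) R is transitive (R is closed under composition), so the schema is valid here.
(B) R is transitive (R is closed under composition), so the schema is valid here.
(C) R is transitive (R is closed under composition), so the schema is valid here.
(D) R is transitive (R is closed under composition), so the schema is valid here.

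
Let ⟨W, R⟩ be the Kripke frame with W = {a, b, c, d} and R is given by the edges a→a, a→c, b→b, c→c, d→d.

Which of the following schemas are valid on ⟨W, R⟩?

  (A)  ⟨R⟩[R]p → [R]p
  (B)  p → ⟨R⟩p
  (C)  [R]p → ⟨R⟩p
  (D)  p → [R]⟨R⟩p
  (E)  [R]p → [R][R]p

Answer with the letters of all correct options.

R is reflexive: each world relates to itself.
R is not symmetric: a R c but not c R a.
R is transitive: R is closed under composition.
R is not euclidean: a R c and a R a but not c R a.
R is serial: every world has an R-successor.
(A) ⟨R⟩[R]p → [R]p is the dual of axiom 5; it is valid on a frame exactly when R is euclidean. R is not euclidean, so not valid.
(B) p → ⟨R⟩p is the dual of axiom T; it is valid on a frame exactly when R is reflexive. R is reflexive, so valid.
(C) [R]p → ⟨R⟩p (axiom D) characterises the serial frames. R is serial — valid.
(D) p → [R]⟨R⟩p (axiom B) characterises the symmetric frames. R is not symmetric — not valid.
(E) axiom 4: valid iff R is transitive. R is transitive — valid.

B, C, E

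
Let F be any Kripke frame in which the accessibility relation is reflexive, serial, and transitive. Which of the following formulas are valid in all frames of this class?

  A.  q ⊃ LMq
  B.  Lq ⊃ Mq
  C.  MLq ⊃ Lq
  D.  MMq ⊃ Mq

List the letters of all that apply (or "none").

(A) q ⊃ LMq is axiom B; it is valid on a frame exactly when R is symmetric. Such an R need not be symmetric, so not valid.
(B) Lq ⊃ Mq (axiom D) characterises the serial frames. Every such R is serial — valid.
(C) MLq ⊃ Lq is the dual of axiom 5; it is valid on a frame exactly when R is euclidean. Such an R need not be euclidean, so not valid.
(D) the dual of axiom 4: valid iff R is transitive. Every such R is transitive — valid.

B, D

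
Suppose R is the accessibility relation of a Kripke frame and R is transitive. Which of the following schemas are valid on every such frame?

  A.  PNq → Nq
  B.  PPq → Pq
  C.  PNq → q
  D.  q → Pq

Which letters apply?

B

(A) PNq → Nq is the dual of axiom 5; it is valid on a frame exactly when R is euclidean. Such an R need not be euclidean, so not valid.
(B) the dual of axiom 4: valid iff R is transitive. Every such R is transitive — valid.
(C) PNq → q is the dual of axiom B; it is valid on a frame exactly when R is symmetric. Such an R need not be symmetric, so not valid.
(D) q → Pq is the dual of axiom T, which corresponds to reflexivity. Such an R need not be reflexive — not valid.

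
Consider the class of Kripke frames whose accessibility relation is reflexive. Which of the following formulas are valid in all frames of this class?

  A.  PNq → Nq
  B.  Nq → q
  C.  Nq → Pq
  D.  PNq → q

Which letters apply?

A reflexive relation is serial.
(A) PNq → Nq is the dual of axiom 5, which corresponds to the euclidean property. Such an R need not be euclidean — not valid.
(B) Nq → q is axiom T, which corresponds to reflexivity. Every such R is reflexive — valid.
(C) Nq → Pq is axiom D; it is valid on a frame exactly when R is serial. Every such R is serial, so valid.
(D) the dual of axiom B: valid iff R is symmetric. Such an R need not be symmetric — not valid.

B, C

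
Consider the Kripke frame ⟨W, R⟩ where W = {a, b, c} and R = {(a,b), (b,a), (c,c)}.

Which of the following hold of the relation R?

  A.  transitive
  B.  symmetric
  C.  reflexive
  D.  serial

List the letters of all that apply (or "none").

(A) not transitive: a R b and b R a but not a R a.
(B) symmetric: every R-edge is matched by its reverse.
(C) not reflexive: not a R a.
(D) serial: every world has an R-successor.

B, D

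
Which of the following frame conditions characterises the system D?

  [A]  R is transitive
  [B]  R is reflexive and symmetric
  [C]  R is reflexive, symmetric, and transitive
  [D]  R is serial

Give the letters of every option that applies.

(A) this class determines K4, not D.
(B) this class determines B (= KTB), not D.
(C) this class determines S5, not D.
(D) D is sound and complete for exactly this class.

D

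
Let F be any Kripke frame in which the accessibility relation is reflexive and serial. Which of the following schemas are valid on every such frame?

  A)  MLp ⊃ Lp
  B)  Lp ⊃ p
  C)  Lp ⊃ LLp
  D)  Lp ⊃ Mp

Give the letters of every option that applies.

B, D

(A) MLp ⊃ Lp is the dual of axiom 5, which corresponds to the euclidean property. Such an R need not be euclidean — not valid.
(B) axiom T: valid iff R is reflexive. Every such R is reflexive — valid.
(C) axiom 4: valid iff R is transitive. Such an R need not be transitive — not valid.
(D) axiom D: valid iff R is serial. Every such R is serial — valid.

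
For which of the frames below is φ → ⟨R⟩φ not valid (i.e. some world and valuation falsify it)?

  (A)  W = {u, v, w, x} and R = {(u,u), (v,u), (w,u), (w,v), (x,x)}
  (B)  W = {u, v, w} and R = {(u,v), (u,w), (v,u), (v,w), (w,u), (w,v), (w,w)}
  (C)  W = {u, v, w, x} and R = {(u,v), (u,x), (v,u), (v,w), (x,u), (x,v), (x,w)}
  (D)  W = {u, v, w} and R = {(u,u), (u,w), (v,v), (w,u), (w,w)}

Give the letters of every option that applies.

The schema φ → ⟨R⟩φ is the dual of axiom T; it is valid on a frame iff R is reflexive.
(A) R is not reflexive (not v R v), so the schema fails here.
(B) R is not reflexive (not u R u), so the schema fails here.
(C) R is not reflexive (not u R u), so the schema fails here.
(D) R is reflexive (each world relates to itself), so the schema is valid here.

A, B, C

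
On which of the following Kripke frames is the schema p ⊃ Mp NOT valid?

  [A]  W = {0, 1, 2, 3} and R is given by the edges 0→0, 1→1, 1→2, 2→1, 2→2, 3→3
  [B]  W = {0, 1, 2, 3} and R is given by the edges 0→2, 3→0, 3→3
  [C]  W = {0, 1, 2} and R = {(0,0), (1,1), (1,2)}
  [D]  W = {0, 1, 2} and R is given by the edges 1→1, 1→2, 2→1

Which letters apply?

The schema p ⊃ Mp is the dual of axiom T; it is valid on a frame iff R is reflexive.
(A) R is reflexive (each world relates to itself), so the schema is valid here.
(B) R is not reflexive (not 0 R 0), so the schema fails here.
(C) R is not reflexive (not 2 R 2), so the schema fails here.
(D) R is not reflexive (not 0 R 0), so the schema fails here.

B, C, D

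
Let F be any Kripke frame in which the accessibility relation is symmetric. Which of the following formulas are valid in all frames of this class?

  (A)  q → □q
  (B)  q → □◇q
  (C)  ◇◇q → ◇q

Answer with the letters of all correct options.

B

(A) q → □q is valid only on frames where every R-edge is a self-loop. Such an R need not be a subset of the identity — not valid.
(B) q → □◇q is axiom B, which corresponds to symmetry. Every such R is symmetric — valid.
(C) the dual of axiom 4: valid iff R is transitive. Such an R need not be transitive — not valid.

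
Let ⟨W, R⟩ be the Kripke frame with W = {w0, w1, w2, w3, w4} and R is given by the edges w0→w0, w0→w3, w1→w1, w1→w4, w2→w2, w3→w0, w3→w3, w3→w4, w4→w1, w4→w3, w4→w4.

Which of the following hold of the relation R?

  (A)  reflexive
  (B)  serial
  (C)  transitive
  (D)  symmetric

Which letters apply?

(A) reflexive: each world relates to itself.
(B) serial: every world has an R-successor.
(C) not transitive: w0 R w3 and w3 R w4 but not w0 R w4.
(D) symmetric: every R-edge is matched by its reverse.

A, B, D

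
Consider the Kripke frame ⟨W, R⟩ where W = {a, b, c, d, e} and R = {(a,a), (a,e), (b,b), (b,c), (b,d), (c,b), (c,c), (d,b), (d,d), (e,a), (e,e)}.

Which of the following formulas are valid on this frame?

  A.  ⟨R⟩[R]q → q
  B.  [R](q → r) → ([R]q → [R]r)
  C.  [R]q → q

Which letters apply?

A, B, C

R is reflexive: each world relates to itself.
R is symmetric: every R-edge is matched by its reverse.
(A) the dual of axiom B: valid iff R is symmetric. R is symmetric — valid.
(B) this is just K, valid on every normal frame.
(C) [R]q → q is axiom T; it is valid on a frame exactly when R is reflexive. R is reflexive, so valid.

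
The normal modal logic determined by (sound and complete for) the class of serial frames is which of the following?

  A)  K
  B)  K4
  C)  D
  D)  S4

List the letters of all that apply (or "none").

(A) K is determined by the class of arbitrary frames.
(B) K4 is determined by the class of transitive frames.
(C) D is determined by exactly this class.
(D) S4 is determined by the class of reflexive and transitive frames.

C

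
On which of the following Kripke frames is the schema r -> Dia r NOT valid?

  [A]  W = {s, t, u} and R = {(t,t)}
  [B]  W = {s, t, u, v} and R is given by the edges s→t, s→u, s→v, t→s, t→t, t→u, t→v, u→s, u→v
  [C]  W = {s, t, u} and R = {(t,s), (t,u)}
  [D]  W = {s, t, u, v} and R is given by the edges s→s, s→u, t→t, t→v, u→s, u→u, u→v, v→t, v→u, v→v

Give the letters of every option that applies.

The schema r -> Dia r is the dual of axiom T; it is valid on a frame iff R is reflexive.
(A) R is not reflexive (not s R s), so the schema fails here.
(B) R is not reflexive (not s R s), so the schema fails here.
(C) R is not reflexive (not s R s), so the schema fails here.
(D) R is reflexive (each world relates to itself), so the schema is valid here.

A, B, C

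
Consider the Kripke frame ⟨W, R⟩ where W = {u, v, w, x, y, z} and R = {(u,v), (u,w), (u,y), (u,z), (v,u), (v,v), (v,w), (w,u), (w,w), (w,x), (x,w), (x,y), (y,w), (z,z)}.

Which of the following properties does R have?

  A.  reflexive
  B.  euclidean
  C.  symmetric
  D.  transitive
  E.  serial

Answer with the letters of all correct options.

E

(A) not reflexive: not u R u.
(B) not euclidean: u R v and u R y but not v R y.
(C) not symmetric: u R y but not y R u.
(D) not transitive: u R v and v R u but not u R u.
(E) serial: every world has an R-successor.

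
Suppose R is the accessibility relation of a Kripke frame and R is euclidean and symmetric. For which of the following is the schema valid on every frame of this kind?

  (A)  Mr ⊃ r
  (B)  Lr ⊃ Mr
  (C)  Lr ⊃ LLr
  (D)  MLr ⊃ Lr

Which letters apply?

A symmetric euclidean relation is transitive (uRv and vRw give vRu by symmetry, then uRw by the euclidean condition, applied at v).
(A) Mr ⊃ r is the converse of T; it holds exactly when R ⊆ identity. Such an R need not be a subset of the identity — not valid.
(B) axiom D: valid iff R is serial. Such an R need not be serial — not valid.
(C) Lr ⊃ LLr is axiom 4, which corresponds to transitivity. Every such R is transitive — valid.
(D) MLr ⊃ Lr is the dual of axiom 5, which corresponds to the euclidean property. Every such R is euclidean — valid.

C, D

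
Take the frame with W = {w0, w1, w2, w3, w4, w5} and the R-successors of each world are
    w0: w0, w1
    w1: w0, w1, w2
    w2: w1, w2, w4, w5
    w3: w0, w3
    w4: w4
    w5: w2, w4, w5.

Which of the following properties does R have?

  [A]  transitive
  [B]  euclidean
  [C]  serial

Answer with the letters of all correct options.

(A) not transitive: w0 R w1 and w1 R w2 but not w0 R w2.
(B) not euclidean: w1 R w0 and w1 R w2 but not w0 R w2.
(C) serial: every world has an R-successor.

C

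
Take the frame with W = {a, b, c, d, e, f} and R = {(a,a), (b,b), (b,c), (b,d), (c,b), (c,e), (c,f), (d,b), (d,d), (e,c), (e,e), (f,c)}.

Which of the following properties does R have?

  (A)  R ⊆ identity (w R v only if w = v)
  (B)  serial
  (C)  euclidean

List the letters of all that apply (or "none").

(A) not ⊆ identity: b R c with b ≠ c.
(B) serial: every world has an R-successor.
(C) not euclidean: b R c and b R d but not c R d.

B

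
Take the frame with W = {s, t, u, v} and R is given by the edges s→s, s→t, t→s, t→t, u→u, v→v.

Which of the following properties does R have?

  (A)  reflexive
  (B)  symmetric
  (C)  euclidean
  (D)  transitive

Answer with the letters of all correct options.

(A) reflexive: each world relates to itself.
(B) symmetric: every R-edge is matched by its reverse.
(C) euclidean: any two R-successors of the same world are R-related.
(D) transitive: R is closed under composition.

A, B, C, D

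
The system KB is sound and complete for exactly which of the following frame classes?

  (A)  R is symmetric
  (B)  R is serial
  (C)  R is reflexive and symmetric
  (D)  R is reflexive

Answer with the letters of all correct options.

(A) KB is sound and complete for exactly this class.
(B) this class determines D, not KB.
(C) this class determines B (= KTB), not KB.
(D) this class determines T (= KT), not KB.

A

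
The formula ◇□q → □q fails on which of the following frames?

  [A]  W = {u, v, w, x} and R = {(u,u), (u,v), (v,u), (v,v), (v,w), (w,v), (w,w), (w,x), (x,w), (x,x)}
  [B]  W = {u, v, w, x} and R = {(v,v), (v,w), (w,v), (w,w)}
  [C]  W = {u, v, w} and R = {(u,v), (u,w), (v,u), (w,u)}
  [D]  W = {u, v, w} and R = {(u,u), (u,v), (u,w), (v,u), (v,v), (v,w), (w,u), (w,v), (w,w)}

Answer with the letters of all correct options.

The schema ◇□q → □q is the dual of axiom 5; it is valid on a frame iff R is euclidean.
(A) R is not euclidean (v R u and v R w but not u R w), so the schema fails here.
(B) R is euclidean (any two R-successors of the same world are R-related), so the schema is valid here.
(C) R is not euclidean (u R v and u R w but not v R w), so the schema fails here.
(D) R is euclidean (any two R-successors of the same world are R-related), so the schema is valid here.

A, C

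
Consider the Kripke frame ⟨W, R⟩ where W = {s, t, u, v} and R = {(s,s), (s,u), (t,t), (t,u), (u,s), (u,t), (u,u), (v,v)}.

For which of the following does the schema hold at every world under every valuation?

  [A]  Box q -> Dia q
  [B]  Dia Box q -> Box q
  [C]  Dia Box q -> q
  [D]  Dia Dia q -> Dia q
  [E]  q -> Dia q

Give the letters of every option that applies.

R is reflexive: each world relates to itself.
R is symmetric: every R-edge is matched by its reverse.
R is not transitive: s R u and u R t but not s R t.
R is not euclidean: u R s and u R t but not s R t.
R is serial: every world has an R-successor.
(A) Box q -> Dia q (axiom D) characterises the serial frames. R is serial — valid.
(B) Dia Box q -> Box q is the dual of axiom 5; it is valid on a frame exactly when R is euclidean. R is not euclidean, so not valid.
(C) Dia Box q -> q is the dual of axiom B, which corresponds to symmetry. R is symmetric — valid.
(D) Dia Dia q -> Dia q (the dual of axiom 4) characterises the transitive frames. R is not transitive — not valid.
(E) q -> Dia q is the dual of axiom T, which corresponds to reflexivity. R is reflexive — valid.

A, C, E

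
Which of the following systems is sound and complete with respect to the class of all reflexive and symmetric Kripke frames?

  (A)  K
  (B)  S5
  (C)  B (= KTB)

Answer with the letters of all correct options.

(A) K is determined by the class of arbitrary frames.
(B) S5 is determined by the class of reflexive, symmetric, and transitive frames.
(C) B (= KTB) is determined by exactly this class.

C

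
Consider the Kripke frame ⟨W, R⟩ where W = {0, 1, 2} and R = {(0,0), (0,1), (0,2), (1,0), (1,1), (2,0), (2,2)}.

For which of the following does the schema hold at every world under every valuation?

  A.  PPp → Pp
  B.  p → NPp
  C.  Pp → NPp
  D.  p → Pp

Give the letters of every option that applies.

R is reflexive: each world relates to itself.
R is symmetric: every R-edge is matched by its reverse.
R is not transitive: 1 R 0 and 0 R 2 but not 1 R 2.
R is not euclidean: 0 R 1 and 0 R 2 but not 1 R 2.
(A) the dual of axiom 4: valid iff R is transitive. R is not transitive — not valid.
(B) p → NPp is axiom B; it is valid on a frame exactly when R is symmetric. R is symmetric, so valid.
(C) Pp → NPp is axiom 5; it is valid on a frame exactly when R is euclidean. R is not euclidean, so not valid.
(D) the dual of axiom T: valid iff R is reflexive. R is reflexive — valid.

B, D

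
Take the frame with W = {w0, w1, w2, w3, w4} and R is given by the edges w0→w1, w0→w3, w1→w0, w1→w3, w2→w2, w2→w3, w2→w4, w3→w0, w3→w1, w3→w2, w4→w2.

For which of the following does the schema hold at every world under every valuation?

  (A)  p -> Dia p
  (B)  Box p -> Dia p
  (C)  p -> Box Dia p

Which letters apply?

R is not reflexive: not w0 R w0.
R is symmetric: every R-edge is matched by its reverse.
R is serial: every world has an R-successor.
(A) the dual of axiom T: valid iff R is reflexive. R is not reflexive — not valid.
(B) axiom D: valid iff R is serial. R is serial — valid.
(C) p -> Box Dia p is axiom B; it is valid on a frame exactly when R is symmetric. R is symmetric, so valid.

B, C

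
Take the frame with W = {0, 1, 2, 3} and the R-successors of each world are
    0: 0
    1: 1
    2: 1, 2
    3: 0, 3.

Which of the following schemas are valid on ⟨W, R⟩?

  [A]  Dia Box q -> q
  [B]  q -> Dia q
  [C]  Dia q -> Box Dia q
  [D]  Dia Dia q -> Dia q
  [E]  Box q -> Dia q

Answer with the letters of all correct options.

B, D, E

R is reflexive: each world relates to itself.
R is not symmetric: 2 R 1 but not 1 R 2.
R is transitive: R is closed under composition.
R is not euclidean: 2 R 1 and 2 R 2 but not 1 R 2.
R is serial: every world has an R-successor.
(A) Dia Box q -> q (the dual of axiom B) characterises the symmetric frames. R is not symmetric — not valid.
(B) q -> Dia q is the dual of axiom T; it is valid on a frame exactly when R is reflexive. R is reflexive, so valid.
(C) axiom 5: valid iff R is euclidean. R is not euclidean — not valid.
(D) the dual of axiom 4: valid iff R is transitive. R is transitive — valid.
(E) Box q -> Dia q is axiom D; it is valid on a frame exactly when R is serial. R is serial, so valid.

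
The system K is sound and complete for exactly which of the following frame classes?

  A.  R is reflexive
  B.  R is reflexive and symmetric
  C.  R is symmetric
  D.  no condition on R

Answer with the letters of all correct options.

D

(A) this class determines T (= KT), not K.
(B) this class determines B (= KTB), not K.
(C) this class determines KB, not K.
(D) K is sound and complete for exactly this class.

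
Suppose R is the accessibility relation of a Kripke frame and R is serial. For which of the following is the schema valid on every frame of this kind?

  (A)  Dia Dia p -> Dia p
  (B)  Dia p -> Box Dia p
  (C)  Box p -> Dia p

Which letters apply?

(A) Dia Dia p -> Dia p is the dual of axiom 4, which corresponds to transitivity. Such an R need not be transitive — not valid.
(B) axiom 5: valid iff R is euclidean. Such an R need not be euclidean — not valid.
(C) Box p -> Dia p is axiom D, which corresponds to seriality. Every such R is serial — valid.

C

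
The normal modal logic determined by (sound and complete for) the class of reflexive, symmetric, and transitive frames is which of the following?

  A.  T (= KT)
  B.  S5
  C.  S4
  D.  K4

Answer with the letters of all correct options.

(A) T (= KT) is determined by the class of reflexive frames.
(B) S5 is determined by exactly this class.
(C) S4 is determined by the class of reflexive and transitive frames.
(D) K4 is determined by the class of transitive frames.

B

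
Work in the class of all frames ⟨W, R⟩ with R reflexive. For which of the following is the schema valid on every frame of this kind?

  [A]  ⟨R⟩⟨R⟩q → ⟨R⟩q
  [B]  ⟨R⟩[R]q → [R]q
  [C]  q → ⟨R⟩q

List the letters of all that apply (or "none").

A reflexive relation is serial.
(A) ⟨R⟩⟨R⟩q → ⟨R⟩q (the dual of axiom 4) characterises the transitive frames. Such an R need not be transitive — not valid.
(B) ⟨R⟩[R]q → [R]q is the dual of axiom 5, which corresponds to the euclidean property. Such an R need not be euclidean — not valid.
(C) q → ⟨R⟩q is the dual of axiom T; it is valid on a frame exactly when R is reflexive. Every such R is reflexive, so valid.

C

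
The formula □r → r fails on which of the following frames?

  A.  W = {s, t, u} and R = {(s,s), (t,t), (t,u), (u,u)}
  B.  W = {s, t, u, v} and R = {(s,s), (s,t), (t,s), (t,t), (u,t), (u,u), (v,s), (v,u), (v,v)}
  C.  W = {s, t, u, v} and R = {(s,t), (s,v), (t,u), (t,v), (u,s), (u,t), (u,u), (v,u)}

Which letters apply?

The schema □r → r is axiom T; it is valid on a frame iff R is reflexive.
(A) R is reflexive (each world relates to itself), so the schema is valid here.
(B) R is reflexive (each world relates to itself), so the schema is valid here.
(C) R is not reflexive (not s R s), so the schema fails here.

C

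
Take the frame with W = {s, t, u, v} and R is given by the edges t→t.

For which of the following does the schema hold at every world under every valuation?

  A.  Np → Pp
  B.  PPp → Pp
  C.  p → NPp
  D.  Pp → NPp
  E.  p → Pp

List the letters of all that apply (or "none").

B, C, D

R is not reflexive: not s R s.
R is symmetric: every R-edge is matched by its reverse.
R is transitive: R is closed under composition.
R is euclidean: any two R-successors of the same world are R-related.
R is not serial: s has no R-successor.
(A) axiom D: valid iff R is serial. R is not serial — not valid.
(B) PPp → Pp is the dual of axiom 4, which corresponds to transitivity. R is transitive — valid.
(C) p → NPp is axiom B; it is valid on a frame exactly when R is symmetric. R is symmetric, so valid.
(D) Pp → NPp is axiom 5, which corresponds to the euclidean property. R is euclidean — valid.
(E) p → Pp is the dual of axiom T; it is valid on a frame exactly when R is reflexive. R is not reflexive, so not valid.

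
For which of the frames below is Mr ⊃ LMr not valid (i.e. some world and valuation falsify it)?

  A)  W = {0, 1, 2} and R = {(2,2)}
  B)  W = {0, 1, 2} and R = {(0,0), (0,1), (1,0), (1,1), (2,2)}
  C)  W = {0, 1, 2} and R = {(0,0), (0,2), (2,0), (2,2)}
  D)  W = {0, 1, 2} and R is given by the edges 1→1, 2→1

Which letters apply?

none

The schema Mr ⊃ LMr is axiom 5; it is valid on a frame iff R is euclidean.
(A) R is euclidean (any two R-successors of the same world are R-related), so the schema is valid here.
(B) R is euclidean (any two R-successors of the same world are R-related), so the schema is valid here.
(C) R is euclidean (any two R-successors of the same world are R-related), so the schema is valid here.
(D) R is euclidean (any two R-successors of the same world are R-related), so the schema is valid here.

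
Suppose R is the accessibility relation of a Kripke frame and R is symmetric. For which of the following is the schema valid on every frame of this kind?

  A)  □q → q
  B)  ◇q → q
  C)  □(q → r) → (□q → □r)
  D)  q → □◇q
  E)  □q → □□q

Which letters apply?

C, D

(A) □q → q is axiom T, which corresponds to reflexivity. Such an R need not be reflexive — not valid.
(B) ◇q → q is valid only on frames where every R-edge is a self-loop. Such an R need not be a subset of the identity — not valid.
(C) this is just K, valid on every normal frame.
(D) q → □◇q is axiom B, which corresponds to symmetry. Every such R is symmetric — valid.
(E) axiom 4: valid iff R is transitive. Such an R need not be transitive — not valid.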